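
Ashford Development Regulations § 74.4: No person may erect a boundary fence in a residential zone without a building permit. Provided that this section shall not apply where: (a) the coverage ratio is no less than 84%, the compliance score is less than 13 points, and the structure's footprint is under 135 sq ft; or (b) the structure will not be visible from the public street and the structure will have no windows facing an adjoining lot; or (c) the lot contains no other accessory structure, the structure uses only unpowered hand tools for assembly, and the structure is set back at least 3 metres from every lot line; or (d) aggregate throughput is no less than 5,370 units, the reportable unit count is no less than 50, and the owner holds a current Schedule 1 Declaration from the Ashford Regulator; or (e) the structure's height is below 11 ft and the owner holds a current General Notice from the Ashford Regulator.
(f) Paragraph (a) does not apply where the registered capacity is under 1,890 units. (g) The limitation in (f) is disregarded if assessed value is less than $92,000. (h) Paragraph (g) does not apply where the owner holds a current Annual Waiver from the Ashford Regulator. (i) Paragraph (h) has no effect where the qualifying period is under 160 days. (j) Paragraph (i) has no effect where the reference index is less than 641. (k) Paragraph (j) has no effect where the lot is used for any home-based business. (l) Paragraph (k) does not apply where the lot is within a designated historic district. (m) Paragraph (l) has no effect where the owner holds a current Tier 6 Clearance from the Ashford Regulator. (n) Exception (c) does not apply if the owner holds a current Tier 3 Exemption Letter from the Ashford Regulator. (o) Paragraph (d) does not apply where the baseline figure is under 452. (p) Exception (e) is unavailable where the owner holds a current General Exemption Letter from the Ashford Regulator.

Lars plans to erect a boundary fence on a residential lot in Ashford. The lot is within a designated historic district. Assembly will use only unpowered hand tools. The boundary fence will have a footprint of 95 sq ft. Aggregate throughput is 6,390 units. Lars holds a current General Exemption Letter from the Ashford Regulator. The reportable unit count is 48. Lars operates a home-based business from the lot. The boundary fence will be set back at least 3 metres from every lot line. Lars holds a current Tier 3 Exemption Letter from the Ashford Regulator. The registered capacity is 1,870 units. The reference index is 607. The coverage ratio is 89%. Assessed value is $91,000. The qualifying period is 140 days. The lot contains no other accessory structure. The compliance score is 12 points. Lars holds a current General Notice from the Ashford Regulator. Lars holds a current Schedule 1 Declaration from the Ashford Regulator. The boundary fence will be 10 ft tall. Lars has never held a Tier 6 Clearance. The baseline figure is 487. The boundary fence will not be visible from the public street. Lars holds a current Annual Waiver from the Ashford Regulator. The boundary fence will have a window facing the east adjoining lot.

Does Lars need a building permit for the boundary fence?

All of (a)'s requirements are met (the coverage ratio is 89%, meeting the 84% threshold; the compliance score is 12 points, less than the 13 points limit; the structure's footprint is 95 sq ft, under the 135 sq ft limit). But applying paragraphs (f)–(m): (f) operates against (a): the registered capacity is 1,870 units, under the 1,890 units limit. (g) is engaged (assessed value is $91,000, less than the $92,000 limit), but is itself disapplied by (h): (h) operates against (g): a current Annual Waiver is held. (i) would limit (h) — the qualifying period is 140 days, under the 160 days limit — but (j) sets (i) aside: (j) operates against (i): the reference index is 607, less than the 641 limit. (k) is triggered (a home-based business operates on the lot), but is itself disapplied by (l): (l) applies — the lot is in a historic district. (m) is not triggered (no current Tier 6 Clearance is held), so (l) stands. (a) is therefore removed.
Exception (b) fails — a window faces an adjoining lot.
Exception (c)'s conditions are all satisfied: the lot has no other accessory structure; assembly uses only hand tools; the setback is at least 3 m on every side. But applying paragraph (n): (n) operates against (c): a current Tier 3 Exemption Letter is held. Exception (c) does not apply.
Exception (d) does not apply: the reportable unit count is 48, short of 50.
Exception (e): the structure's height is 10 ft, below the 11 ft limit; a current General Notice is held — every condition holds. Turning to paragraph (p): (p) operates against (e): a current General Exemption Letter is held. Exception (e) does not apply.
Every exception is unavailable, so the rule governs.

Yes — Lars must obtain a building permit.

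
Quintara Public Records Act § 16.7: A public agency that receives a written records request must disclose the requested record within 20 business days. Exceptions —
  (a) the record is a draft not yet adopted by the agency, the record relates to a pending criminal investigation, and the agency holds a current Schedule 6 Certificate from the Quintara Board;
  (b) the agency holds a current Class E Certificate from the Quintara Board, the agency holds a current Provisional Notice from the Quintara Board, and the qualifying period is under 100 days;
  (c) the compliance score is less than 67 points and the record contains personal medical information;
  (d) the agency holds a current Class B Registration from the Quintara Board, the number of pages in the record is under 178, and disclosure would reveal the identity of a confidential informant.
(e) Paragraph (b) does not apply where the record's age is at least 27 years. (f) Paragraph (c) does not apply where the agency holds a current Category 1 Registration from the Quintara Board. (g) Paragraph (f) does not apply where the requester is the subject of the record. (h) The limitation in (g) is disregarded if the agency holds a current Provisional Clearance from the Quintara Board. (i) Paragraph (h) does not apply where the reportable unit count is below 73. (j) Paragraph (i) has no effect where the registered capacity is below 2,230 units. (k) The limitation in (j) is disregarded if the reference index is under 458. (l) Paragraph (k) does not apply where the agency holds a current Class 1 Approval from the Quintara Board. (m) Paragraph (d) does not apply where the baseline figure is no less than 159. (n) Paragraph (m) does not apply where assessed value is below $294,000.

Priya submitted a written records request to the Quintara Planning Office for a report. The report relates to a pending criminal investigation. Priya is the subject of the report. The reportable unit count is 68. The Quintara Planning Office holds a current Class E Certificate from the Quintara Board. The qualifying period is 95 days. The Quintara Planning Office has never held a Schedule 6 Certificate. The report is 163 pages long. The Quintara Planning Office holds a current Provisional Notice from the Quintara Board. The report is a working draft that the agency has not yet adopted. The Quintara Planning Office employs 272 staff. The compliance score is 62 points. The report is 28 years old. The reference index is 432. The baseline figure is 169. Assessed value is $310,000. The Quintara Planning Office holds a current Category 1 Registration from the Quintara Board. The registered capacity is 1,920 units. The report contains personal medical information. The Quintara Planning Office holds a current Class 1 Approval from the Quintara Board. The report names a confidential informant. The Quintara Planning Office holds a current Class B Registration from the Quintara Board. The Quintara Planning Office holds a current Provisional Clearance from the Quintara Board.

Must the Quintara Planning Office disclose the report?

Exception (a) fails — there is no Schedule 6 Certificate in force.
Exception (b)'s conditions are all satisfied: a current Class E Certificate is held; a current Provisional Notice is held; the qualifying period is 95 days, under the 100 days limit. However, paragraph (e) must be considered: (e) is triggered — the record's age is 28 years, meeting the 27 years threshold. So (b) is unavailable.
Exception (c): the compliance score is 62 points, less than the 67 points limit; the report contains personal medical information — every condition holds. But applying paragraphs (f)–(l): (f) operates — a current Category 1 Registration is held. (g) would limit (f) — Priya is the subject of the report — but (h) sets (g) aside: (h) is engaged — a current Provisional Clearance is held. (i) would limit (h) — the reportable unit count is 68, below the 73 limit — but (j) sets (i) aside: (j) operates against (i): the registered capacity is 1,920 units, below the 2,230 units limit. (k) applies (the reference index is 432, under the 458 limit), but is itself disapplied by (l): (l) operates — a current Class 1 Approval is held. Exception (c) does not apply.
Exception (d) is satisfied on its face — a current Class B Registration is held; the number of pages in the record is 163, under the 178 limit; the report names a confidential informant. However, paragraphs (m)–(n) must be considered: (m) operates against (d): the baseline figure is 169, meeting the 159 threshold. (n), which would lift (m), is inapplicable — assessed value is $310,000, not below $294,000. So (d) is unavailable.
Every exception is unavailable, so the rule governs.

Yes — the Quintara Planning Office must disclose the report.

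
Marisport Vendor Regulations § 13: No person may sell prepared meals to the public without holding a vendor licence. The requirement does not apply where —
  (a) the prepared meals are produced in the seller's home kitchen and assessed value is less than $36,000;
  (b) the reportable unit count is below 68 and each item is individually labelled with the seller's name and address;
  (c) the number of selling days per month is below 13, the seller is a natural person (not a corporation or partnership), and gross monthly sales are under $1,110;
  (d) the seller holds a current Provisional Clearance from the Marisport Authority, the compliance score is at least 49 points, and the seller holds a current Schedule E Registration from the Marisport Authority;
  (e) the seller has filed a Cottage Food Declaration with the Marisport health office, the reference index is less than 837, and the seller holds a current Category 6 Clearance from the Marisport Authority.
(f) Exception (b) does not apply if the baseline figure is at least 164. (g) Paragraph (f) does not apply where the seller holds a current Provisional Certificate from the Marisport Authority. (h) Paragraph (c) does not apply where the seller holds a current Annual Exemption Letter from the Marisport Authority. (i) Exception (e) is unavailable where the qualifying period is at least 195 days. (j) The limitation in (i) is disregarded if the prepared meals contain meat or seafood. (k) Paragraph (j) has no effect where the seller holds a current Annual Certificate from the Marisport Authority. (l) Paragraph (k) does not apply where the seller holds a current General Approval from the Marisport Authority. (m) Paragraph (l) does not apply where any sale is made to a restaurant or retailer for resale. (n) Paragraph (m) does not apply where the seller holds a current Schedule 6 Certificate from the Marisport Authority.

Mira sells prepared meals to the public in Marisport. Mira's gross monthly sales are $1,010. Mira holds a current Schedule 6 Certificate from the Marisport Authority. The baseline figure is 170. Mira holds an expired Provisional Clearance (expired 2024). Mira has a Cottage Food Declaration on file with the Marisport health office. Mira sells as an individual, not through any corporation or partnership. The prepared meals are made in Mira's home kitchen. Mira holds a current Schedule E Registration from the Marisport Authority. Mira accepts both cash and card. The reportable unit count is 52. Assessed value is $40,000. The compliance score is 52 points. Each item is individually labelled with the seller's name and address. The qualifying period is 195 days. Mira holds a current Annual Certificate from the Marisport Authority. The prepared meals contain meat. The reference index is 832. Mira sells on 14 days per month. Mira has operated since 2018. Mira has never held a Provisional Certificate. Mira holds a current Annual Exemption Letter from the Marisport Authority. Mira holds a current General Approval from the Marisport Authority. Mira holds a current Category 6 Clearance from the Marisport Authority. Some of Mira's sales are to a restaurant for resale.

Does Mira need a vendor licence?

No — exception (e) applies; Mira is not required to hold a vendor licence.

Exception (a) fails — assessed value is $40,000, not less than $36,000.
Exception (b)'s conditions are all satisfied: the reportable unit count is 52, below the 68 limit; items are individually labelled. But applying paragraphs (f)–(g): (f) applies — the baseline figure is 170, meeting the 164 threshold. (g) is not engaged (no current Provisional Certificate is held), so (f) stands. So (b) is unavailable.
Exception (c) requires that the number of selling days per month is below 13; but the number of selling days per month is 14, not below 13, so (c) is unavailable.
Exception (d) fails — the Provisional Clearance is not current.
Exception (e)'s conditions are all satisfied: a Cottage Food Declaration is on file; the reference index is 832, less than the 837 limit; a current Category 6 Clearance is held. Under paragraphs (i)–(n): (i) is engaged (the qualifying period is 195 days, meeting the 195 days threshold), but is itself disapplied by (j): (j) operates against (i): the prepared meals contain meat. (k) would limit (j) — a current Annual Certificate is held — but (l) sets (k) aside: (l) is engaged — a current General Approval is held. (m) is engaged (some sales are to a restaurant for resale), but is displaced by (n): (n) is triggered — a current Schedule 6 Certificate is held. So (e) applies.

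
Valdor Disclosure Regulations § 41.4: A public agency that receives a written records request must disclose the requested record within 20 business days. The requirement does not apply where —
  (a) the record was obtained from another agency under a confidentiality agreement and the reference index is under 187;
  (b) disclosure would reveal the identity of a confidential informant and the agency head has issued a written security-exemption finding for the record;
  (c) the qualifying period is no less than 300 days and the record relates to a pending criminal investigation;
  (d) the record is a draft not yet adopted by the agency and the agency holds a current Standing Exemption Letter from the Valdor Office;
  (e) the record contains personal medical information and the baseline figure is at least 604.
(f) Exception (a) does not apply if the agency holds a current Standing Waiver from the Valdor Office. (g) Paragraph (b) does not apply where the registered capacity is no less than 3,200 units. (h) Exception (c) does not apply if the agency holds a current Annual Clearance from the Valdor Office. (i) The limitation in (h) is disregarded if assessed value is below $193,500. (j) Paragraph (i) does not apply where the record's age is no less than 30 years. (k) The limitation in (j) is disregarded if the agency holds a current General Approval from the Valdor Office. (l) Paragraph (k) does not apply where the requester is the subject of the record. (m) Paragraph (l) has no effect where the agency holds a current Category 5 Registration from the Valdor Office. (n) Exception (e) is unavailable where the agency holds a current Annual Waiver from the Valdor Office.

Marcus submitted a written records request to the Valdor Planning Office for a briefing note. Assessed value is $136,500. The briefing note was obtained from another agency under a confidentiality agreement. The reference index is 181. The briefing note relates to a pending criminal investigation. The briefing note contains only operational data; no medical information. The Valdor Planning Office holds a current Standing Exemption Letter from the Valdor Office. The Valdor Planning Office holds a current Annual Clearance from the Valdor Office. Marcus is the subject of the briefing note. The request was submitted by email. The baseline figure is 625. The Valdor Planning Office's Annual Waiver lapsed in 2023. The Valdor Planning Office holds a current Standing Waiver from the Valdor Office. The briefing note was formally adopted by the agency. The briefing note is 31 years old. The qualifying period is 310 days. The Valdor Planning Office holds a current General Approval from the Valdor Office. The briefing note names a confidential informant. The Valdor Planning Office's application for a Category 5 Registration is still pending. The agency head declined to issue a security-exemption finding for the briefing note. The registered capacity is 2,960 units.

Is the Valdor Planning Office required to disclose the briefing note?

Exception (a)'s conditions are all satisfied: the briefing note was obtained under a confidentiality agreement; the reference index is 181, under the 187 limit. But: (f) is engaged — a current Standing Waiver is held. (a) is therefore removed.
Exception (b) does not apply: the agency head declined to issue a security-exemption finding.
Exception (c): the qualifying period is 310 days, meeting the 300 days threshold; the briefing note relates to a pending investigation — every condition holds. But applying paragraphs (h)–(m): (h) is triggered — a current Annual Clearance is held. (i) operates (assessed value is $136,500, below the $193,500 limit), but is displaced by (j): (j) applies — the record's age is 31 years, meeting the 30 years threshold. (k) would limit (j) — a current General Approval is held — but (l) sets (k) aside: (l) operates against (k): Marcus is the subject of the briefing note. (m) is inapplicable (there is no Category 5 Registration in force), so (l) stands. (c) is therefore removed.
Exception (d) requires that the record is a draft not yet adopted by the agency; but the briefing note has been formally adopted, so (d) is unavailable.
Exception (e) fails — the briefing note contains only operational data.
Every exception is unavailable, so the rule governs.

Yes — the Valdor Planning Office must disclose the briefing note.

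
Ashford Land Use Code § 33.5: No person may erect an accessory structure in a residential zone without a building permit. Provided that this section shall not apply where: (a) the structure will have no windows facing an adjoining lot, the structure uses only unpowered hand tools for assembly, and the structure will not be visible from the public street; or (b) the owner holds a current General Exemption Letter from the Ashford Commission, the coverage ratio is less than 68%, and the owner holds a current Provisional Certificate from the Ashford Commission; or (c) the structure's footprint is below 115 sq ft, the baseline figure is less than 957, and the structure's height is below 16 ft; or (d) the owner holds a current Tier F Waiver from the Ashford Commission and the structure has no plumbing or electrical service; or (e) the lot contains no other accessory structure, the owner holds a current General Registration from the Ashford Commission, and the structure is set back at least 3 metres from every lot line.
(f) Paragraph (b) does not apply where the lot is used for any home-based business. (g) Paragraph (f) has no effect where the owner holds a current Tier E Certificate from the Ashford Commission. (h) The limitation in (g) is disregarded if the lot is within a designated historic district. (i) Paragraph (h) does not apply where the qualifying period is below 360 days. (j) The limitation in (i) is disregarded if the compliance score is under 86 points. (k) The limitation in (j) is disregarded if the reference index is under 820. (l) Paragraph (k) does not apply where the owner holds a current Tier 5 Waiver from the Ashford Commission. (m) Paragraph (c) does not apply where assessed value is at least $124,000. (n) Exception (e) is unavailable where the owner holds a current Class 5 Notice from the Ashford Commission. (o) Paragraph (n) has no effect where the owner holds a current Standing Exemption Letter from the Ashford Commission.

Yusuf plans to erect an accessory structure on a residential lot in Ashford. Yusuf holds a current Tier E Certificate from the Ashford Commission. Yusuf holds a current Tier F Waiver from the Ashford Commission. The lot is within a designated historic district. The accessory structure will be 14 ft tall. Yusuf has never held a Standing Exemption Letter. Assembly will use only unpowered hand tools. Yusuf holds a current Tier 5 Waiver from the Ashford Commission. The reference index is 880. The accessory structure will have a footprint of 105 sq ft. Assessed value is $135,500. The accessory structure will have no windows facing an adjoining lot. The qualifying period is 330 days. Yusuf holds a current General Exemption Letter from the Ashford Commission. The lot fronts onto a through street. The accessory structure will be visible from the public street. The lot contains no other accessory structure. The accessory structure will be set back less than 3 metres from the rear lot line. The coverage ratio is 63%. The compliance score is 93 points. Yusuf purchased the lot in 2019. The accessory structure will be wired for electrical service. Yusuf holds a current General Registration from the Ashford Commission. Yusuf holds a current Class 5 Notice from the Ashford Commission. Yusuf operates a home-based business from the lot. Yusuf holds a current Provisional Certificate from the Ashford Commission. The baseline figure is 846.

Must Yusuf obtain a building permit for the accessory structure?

Exception (a) does not apply: the structure will be visible from the street.
All of (b)'s requirements are met (a current General Exemption Letter is held; the coverage ratio is 63%, less than the 68% limit; a current Provisional Certificate is held). Under paragraphs (f)–(l): (f) would limit (b) — a home-based business operates on the lot — but (g) sets (f) aside: (g) operates against (f): a current Tier E Certificate is held. (h) applies (the lot is in a historic district), but is overridden by (i): (i) operates against (h): the qualifying period is 330 days, below the 360 days limit. (j), which would lift (i), is not triggered — the compliance score is 93 points, not under 86 points. Exception (b) stands.
Exception (c) is satisfied on its face — the structure's footprint is 105 sq ft, below the 115 sq ft limit; the baseline figure is 846, less than the 957 limit; the structure's height is 14 ft, below the 16 ft limit. But applying paragraph (m): (m) operates — assessed value is $135,500, meeting the $124,000 threshold. So (c) is unavailable.
Exception (d) fails — electrical service is planned.
Exception (e) does not apply: the rear setback is under 3 m.

No — exception (b) applies; Yusuf does not need a building permit.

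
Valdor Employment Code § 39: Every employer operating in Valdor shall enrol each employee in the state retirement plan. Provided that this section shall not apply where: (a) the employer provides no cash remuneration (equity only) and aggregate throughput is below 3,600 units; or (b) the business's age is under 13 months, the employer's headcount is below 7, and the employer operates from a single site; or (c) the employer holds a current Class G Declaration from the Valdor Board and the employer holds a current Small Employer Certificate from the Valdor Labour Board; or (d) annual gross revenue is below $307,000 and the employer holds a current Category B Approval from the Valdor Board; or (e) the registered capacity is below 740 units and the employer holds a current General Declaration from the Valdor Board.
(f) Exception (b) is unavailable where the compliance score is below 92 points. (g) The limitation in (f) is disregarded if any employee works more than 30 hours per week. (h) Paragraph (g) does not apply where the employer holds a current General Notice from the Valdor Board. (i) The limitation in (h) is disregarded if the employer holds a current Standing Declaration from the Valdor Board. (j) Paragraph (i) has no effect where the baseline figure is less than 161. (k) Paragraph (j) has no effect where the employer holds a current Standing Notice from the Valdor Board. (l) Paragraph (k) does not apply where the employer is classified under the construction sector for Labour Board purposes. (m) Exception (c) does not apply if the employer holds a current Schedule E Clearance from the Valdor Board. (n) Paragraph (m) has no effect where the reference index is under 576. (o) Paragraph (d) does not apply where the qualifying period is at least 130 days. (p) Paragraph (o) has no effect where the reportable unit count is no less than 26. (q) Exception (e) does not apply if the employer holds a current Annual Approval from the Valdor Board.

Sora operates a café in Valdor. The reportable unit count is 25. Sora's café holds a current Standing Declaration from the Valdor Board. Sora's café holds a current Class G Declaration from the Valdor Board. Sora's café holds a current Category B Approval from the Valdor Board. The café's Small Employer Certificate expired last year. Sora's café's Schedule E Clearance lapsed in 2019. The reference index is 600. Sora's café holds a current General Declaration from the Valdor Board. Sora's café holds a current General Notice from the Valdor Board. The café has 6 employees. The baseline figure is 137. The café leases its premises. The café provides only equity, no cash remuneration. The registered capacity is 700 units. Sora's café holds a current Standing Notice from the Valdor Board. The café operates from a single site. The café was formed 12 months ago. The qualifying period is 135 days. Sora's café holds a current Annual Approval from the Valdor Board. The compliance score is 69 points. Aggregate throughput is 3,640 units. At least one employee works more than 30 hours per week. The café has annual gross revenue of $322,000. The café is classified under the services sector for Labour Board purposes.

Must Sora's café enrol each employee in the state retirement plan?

Exception (a) does not apply: aggregate throughput is 3,640 units, not below 3,600 units.
Exception (b)'s conditions are all satisfied: the business's age is 12 months, under the 13 months limit; the employer's headcount is 6, below the 7 limit; the employer operates from a single site. Considering the limiting provisions: (f) would limit (b) — the compliance score is 69 points, below the 92 points limit — but (g) sets (f) aside: (g) operates against (f): at least one employee exceeds 30 hours/week. (h) would limit (g) — a current General Notice is held — but (i) sets (h) aside: (i) operates — a current Standing Declaration is held. (j) would limit (i) — the baseline figure is 137, less than the 161 limit — but (k) sets (j) aside: (k) operates against (j): a current Standing Notice is held. (l), which would lift (k), does not operate here — the café is classified under the services sector. So (b) applies.
Exception (c) does not apply: the Small Employer Certificate has expired.
Exception (d) does not apply: annual gross revenue is $322,000, not below $307,000.
Exception (e) is satisfied on its face — the registered capacity is 700 units, below the 740 units limit; a current General Declaration is held. But: (q) operates against (e): a current Annual Approval is held. So (e) is unavailable.

No — exception (b) applies; Sora's café is not required to enrol each employee in the state retirement plan.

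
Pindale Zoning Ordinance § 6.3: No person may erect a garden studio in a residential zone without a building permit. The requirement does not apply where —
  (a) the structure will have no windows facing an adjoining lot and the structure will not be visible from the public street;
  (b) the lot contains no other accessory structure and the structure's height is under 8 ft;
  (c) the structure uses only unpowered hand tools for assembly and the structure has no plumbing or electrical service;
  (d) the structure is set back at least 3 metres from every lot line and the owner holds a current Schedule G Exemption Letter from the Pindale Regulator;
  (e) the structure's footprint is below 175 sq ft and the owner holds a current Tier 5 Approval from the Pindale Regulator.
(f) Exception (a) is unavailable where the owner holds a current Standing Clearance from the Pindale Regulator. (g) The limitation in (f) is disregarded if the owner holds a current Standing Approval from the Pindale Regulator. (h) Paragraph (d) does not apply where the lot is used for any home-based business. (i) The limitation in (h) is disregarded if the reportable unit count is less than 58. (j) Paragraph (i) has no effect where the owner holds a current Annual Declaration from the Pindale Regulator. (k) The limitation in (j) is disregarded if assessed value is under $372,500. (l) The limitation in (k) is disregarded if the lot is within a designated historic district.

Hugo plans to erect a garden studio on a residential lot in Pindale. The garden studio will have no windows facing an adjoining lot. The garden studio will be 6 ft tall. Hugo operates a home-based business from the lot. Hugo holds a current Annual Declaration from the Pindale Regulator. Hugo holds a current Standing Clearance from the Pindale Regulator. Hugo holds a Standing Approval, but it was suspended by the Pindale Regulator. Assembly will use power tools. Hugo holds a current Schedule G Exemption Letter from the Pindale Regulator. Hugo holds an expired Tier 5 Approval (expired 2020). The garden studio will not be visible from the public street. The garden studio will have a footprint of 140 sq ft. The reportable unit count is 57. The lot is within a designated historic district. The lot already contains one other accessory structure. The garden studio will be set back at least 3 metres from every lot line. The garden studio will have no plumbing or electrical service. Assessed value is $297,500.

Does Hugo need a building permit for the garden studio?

Exception (a)'s conditions are all satisfied: no windows face an adjoining lot; the structure will not be visible from the street. However, paragraphs (f)–(g) must be considered: (f) operates against (a): a current Standing Clearance is held. (g), which would lift (f), is not triggered — there is no Standing Approval in force. Exception (a) does not apply.
Exception (b) requires that the lot contains no other accessory structure; but the lot already has another accessory structure, so (b) is unavailable.
Exception (c) does not apply: assembly uses power tools.
All of (d)'s requirements are met (the setback is at least 3 m on every side; a current Schedule G Exemption Letter is held). But applying paragraphs (h)–(l): (h) operates against (d): a home-based business operates on the lot. (i) applies (the reportable unit count is 57, less than the 58 limit), but is displaced by (j): (j) is engaged — a current Annual Declaration is held. (k) would limit (j) — assessed value is $297,500, under the $372,500 limit — but (l) sets (k) aside: (l) operates against (k): the lot is in a historic district. (d) is therefore removed.
Exception (e) requires that the owner holds a current Tier 5 Approval from the Pindale Regulator; but no current Tier 5 Approval is held, so (e) is unavailable.
None of the exceptions is available; § 6.3 applies in full.

Yes — Hugo must obtain a building permit.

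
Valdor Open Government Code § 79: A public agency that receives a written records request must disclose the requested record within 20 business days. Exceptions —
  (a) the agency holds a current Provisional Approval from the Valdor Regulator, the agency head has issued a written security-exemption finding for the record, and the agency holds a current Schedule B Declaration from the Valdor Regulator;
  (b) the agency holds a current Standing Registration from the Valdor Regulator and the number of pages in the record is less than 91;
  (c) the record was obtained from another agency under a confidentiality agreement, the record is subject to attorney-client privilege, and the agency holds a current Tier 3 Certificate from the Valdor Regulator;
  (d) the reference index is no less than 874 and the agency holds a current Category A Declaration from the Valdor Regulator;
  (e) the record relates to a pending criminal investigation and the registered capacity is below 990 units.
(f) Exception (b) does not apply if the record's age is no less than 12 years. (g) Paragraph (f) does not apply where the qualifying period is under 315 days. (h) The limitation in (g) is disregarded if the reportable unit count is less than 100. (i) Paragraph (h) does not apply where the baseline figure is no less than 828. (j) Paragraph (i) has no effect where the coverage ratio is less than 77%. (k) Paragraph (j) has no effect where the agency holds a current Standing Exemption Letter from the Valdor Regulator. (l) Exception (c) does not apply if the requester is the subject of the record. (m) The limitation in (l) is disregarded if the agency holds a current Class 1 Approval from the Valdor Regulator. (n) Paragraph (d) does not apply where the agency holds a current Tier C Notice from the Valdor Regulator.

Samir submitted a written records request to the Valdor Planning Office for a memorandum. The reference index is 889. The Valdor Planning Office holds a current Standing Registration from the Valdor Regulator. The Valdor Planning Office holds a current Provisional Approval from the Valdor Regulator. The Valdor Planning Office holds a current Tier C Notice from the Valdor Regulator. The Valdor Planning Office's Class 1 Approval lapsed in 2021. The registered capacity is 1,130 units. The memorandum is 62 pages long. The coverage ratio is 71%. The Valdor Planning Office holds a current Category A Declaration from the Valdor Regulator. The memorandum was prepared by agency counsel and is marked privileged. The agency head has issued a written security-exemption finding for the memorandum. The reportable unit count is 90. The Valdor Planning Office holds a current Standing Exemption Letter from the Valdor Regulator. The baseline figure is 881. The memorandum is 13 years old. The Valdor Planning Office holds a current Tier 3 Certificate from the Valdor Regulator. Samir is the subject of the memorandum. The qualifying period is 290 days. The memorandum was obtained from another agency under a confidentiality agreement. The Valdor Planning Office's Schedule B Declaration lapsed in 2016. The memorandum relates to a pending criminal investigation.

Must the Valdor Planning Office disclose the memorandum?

Exception (a) requires that the agency holds a current Schedule B Declaration from the Valdor Regulator; but the Schedule B Declaration is not current, so (a) is unavailable.
Exception (b) is satisfied on its face — a current Standing Registration is held; the number of pages in the record is 62, less than the 91 limit. As to paragraphs (f)–(k): (f) would limit (b) — the record's age is 13 years, meeting the 12 years threshold — but (g) sets (f) aside: (g) operates against (f): the qualifying period is 290 days, under the 315 days limit. (h) would limit (g) — the reportable unit count is 90, less than the 100 limit — but (i) sets (h) aside: (i) applies — the baseline figure is 881, meeting the 828 threshold. (j) operates (the coverage ratio is 71%, less than the 77% limit), but yields to (k): (k) operates against (j): a current Standing Exemption Letter is held. (b) remains available.
Exception (c): the memorandum was obtained under a confidentiality agreement; the memorandum is privileged; a current Tier 3 Certificate is held — every condition holds. But applying paragraphs (l)–(m): (l) operates against (c): Samir is the subject of the memorandum. (m), which would lift (l), is not engaged — there is no Class 1 Approval in force. So (c) is unavailable.
All of (d)'s requirements are met (the reference index is 889, meeting the 874 threshold; a current Category A Declaration is held). But applying paragraph (n): (n) is triggered — a current Tier C Notice is held. (d) is therefore removed.
Exception (e) requires that the registered capacity is below 990 units; but the registered capacity is 1,130 units, not below 990 units, so (e) is unavailable.

No — exception (b) applies; the Valdor Planning Office is not required to disclose the memorandum.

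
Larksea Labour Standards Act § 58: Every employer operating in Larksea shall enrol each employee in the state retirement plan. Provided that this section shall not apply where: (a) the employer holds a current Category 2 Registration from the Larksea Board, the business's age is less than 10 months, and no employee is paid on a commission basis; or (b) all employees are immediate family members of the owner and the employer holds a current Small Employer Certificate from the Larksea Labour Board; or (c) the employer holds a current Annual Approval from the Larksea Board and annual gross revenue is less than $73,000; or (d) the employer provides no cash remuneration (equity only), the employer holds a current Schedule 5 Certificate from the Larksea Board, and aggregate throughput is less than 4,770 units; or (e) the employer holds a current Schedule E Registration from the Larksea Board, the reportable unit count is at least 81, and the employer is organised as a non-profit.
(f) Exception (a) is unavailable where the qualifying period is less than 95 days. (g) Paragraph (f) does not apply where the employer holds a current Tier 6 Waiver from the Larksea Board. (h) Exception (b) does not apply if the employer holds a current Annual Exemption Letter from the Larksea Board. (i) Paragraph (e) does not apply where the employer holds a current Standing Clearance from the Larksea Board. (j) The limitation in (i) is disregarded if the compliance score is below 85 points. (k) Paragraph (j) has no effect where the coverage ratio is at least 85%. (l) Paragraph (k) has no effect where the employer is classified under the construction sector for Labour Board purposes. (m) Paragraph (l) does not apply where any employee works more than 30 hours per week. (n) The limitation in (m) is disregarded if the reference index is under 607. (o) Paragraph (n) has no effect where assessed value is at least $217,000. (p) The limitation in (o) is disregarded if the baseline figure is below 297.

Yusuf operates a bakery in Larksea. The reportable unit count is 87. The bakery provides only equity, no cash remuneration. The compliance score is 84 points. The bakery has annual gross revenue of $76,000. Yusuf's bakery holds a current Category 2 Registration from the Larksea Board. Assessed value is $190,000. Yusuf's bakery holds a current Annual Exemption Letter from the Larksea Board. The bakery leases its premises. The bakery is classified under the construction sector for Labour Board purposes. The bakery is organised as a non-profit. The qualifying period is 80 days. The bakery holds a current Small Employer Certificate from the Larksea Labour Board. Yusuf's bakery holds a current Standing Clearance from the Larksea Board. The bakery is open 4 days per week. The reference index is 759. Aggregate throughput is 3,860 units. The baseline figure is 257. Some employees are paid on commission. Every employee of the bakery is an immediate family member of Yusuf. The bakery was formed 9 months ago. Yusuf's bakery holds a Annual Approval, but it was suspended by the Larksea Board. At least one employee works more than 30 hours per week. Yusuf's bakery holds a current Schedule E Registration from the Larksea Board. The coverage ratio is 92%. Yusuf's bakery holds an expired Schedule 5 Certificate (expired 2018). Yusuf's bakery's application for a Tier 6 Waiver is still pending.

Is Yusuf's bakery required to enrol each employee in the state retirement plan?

Yes — Yusuf's bakery must enrol each employee in the state retirement plan.

Exception (a) requires that no employee is paid on a commission basis; but some employees are paid on commission, so (a) is unavailable.
All of (b)'s requirements are met (every employee is an immediate family member; a current Small Employer Certificate is held). However, paragraph (h) must be considered: (h) is engaged — a current Annual Exemption Letter is held. So (b) is unavailable.
Exception (c) fails — no current Annual Approval is held.
Exception (d) fails — the Schedule 5 Certificate is not current.
All of (e)'s requirements are met (a current Schedule E Registration is held; the reportable unit count is 87, meeting the 81 threshold; the employer is a non-profit). However, paragraphs (i)–(p) must be considered: (i) is triggered — a current Standing Clearance is held. (j) would limit (i) — the compliance score is 84 points, below the 85 points limit — but (k) sets (j) aside: (k) is engaged — the coverage ratio is 92%, meeting the 85% threshold. (l) is engaged (the bakery is classified under the construction sector), but yields to (m): (m) is engaged — at least one employee exceeds 30 hours/week. (n), which would lift (m), does not operate here — the reference index is 759, not under 607. So (e) is unavailable.
No exception applies. The general rule governs.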